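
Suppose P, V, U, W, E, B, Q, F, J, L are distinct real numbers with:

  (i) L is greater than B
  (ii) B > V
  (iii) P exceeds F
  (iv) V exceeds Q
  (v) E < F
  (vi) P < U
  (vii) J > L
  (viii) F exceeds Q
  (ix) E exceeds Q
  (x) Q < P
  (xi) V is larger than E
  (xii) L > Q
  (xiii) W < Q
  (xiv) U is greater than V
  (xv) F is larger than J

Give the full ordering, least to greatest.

W < Q < E < V < B < L < J < F < P < U

The consecutive links are each given: W < Q; Q < E; E < V; V < B; B < L; L < J; J < F; F < P; P < U.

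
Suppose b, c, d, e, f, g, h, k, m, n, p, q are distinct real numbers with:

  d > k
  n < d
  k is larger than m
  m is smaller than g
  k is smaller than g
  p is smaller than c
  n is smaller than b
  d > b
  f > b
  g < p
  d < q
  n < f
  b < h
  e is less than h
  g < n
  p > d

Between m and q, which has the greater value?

q

Following the relations from m: m < k < g < n < b < d < q.
So m < q; q is the larger of the two.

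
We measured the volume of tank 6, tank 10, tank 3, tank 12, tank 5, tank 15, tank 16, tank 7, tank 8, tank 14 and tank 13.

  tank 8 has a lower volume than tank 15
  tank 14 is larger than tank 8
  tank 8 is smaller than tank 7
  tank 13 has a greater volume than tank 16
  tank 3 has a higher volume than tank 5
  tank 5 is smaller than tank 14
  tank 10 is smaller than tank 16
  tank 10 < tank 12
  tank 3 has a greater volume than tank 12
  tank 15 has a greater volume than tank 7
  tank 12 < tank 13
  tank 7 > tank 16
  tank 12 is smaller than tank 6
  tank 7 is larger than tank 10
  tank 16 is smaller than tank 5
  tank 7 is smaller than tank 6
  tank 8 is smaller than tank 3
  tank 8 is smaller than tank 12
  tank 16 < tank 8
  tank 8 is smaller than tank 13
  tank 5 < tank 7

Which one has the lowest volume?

tank 16 is not least since tank 10 < tank 16; tank 5 is not least since tank 16 < tank 5; tank 8 is not least since tank 16 < tank 8; tank 7 is not least since tank 8 < tank 7; tank 12 is not least since tank 10 < tank 12; tank 3 is not least since tank 12 < tank 3; tank 15 is not least since tank 8 < tank 15; tank 13 is not least since tank 16 < tank 13; tank 14 is not least since tank 8 < tank 14; tank 6 is not least since tank 12 < tank 6.
Only tank 10 has nothing below it, so tank 10 is the lowest volume.

tank 10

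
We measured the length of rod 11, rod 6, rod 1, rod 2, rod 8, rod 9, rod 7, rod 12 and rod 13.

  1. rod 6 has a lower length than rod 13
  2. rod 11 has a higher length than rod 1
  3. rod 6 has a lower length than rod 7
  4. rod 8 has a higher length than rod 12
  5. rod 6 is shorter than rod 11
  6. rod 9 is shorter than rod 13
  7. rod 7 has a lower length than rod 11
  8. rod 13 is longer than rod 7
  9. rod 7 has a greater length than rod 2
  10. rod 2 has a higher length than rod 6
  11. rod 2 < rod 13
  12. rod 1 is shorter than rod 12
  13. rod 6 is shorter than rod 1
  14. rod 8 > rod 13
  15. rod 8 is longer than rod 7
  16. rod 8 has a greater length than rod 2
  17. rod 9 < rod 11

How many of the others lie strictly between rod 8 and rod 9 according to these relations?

1

The relations place rod 9 below rod 8. An element lies strictly between them when it is forced above rod 9 and also forced below rod 8.
Above rod 9: {rod 13, rod 11}. Below rod 8: {rod 6, rod 2, rod 7, rod 1, rod 13, rod 12}.
Intersection: {rod 13} — 1.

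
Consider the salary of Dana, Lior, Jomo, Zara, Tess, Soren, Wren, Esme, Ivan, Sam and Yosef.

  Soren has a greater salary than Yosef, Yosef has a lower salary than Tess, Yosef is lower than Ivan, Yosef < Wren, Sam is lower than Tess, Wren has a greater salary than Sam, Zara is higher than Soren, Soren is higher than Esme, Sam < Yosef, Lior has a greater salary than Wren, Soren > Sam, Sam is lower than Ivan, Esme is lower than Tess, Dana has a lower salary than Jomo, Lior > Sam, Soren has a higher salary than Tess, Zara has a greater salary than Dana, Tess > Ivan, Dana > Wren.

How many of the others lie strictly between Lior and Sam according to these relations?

Chaining upward from Sam reaches: Yosef, Wren, Ivan, Tess, Soren, Dana, Jomo, Zara.
Chaining downward from Lior reaches: Yosef, Wren.
Strictly between Sam and Lior are those in both lists: Yosef, Wren — 2 elements.

2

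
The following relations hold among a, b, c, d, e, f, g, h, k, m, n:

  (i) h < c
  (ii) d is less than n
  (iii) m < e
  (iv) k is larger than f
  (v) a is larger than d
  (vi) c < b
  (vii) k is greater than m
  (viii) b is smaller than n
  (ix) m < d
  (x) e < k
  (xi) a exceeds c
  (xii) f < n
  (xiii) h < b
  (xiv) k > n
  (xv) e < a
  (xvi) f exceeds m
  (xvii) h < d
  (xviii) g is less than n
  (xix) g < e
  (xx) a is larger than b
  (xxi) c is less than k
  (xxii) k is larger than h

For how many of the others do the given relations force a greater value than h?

From h the given relations immediately reach c, d, b, k.
From those, n, a — 6 in total.
No other element is forced above h by the given relations, so the count is 6.

6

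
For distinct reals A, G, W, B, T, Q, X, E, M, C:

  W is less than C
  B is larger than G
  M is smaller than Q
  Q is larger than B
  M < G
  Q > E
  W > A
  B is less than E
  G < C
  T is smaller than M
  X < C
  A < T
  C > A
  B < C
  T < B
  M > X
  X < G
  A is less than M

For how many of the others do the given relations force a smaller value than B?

From B the given relations immediately reach T, G.
From those, A, X, M — 5 in total.
Nothing else is reachable below B; 5 in all.

5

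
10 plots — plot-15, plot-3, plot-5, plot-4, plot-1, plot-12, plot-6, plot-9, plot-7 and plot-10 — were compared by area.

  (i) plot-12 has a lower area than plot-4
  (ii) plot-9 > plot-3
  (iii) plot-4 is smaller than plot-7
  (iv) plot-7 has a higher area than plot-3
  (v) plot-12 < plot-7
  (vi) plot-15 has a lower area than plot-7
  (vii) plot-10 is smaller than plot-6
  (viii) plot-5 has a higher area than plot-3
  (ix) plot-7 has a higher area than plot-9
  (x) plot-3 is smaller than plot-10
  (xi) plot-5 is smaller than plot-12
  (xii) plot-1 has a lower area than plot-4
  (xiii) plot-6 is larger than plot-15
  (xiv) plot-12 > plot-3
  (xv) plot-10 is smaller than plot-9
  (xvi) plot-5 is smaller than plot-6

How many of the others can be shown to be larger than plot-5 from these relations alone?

From plot-5 the given relations immediately reach plot-6, plot-12.
From those, plot-4, plot-7 — 4 in total.
Nothing else is reachable above plot-5; 4 in all.

4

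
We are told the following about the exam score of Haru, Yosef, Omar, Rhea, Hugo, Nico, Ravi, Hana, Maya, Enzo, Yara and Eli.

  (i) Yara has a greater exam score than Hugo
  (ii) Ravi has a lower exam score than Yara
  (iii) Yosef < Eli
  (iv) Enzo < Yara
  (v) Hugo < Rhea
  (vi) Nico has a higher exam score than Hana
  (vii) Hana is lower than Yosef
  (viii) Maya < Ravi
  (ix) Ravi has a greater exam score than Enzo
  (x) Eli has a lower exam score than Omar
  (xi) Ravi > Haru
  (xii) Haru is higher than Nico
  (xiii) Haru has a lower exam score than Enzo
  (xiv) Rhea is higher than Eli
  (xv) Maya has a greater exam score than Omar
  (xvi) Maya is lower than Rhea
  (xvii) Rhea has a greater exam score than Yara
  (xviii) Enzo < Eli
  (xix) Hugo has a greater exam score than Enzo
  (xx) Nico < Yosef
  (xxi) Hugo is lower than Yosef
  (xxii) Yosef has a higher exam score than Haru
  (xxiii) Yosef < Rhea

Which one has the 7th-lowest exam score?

Eli

Chaining the given pairs: Hana < Nico < Haru < Enzo < Hugo < Yosef < Eli < Omar < Maya < Ravi < Yara < Rhea.
The 7th smallest is Eli.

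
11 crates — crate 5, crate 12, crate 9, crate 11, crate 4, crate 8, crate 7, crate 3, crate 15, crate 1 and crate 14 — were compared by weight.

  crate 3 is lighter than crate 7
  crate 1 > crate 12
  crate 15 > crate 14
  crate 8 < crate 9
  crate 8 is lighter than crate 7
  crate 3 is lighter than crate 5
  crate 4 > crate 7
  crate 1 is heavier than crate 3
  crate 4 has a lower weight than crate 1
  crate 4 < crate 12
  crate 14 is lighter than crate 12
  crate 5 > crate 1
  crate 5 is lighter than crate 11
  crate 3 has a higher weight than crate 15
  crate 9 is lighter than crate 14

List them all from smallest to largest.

Nothing is placed below crate 8, so it is least; from there crate 8 < crate 9; crate 9 < crate 14; crate 14 < crate 15; crate 15 < crate 3; crate 3 < crate 7; crate 7 < crate 4; crate 4 < crate 12; crate 12 < crate 1; crate 1 < crate 5; crate 5 < crate 11, each given directly.

crate 8 < crate 9 < crate 14 < crate 15 < crate 3 < crate 7 < crate 4 < crate 12 < crate 1 < crate 5 < crate 11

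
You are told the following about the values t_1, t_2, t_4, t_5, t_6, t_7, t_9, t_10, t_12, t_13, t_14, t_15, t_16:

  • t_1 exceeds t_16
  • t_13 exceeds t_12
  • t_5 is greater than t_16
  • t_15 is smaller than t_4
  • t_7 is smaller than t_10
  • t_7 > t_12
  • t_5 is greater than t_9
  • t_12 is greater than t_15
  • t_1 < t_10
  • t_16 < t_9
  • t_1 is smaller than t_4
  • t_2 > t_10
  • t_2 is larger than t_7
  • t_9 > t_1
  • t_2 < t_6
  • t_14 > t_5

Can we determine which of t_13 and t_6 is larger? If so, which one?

undetermined

Following every chain through t_13: below t_13 we get t_15, t_12.
t_6 is not reached, and no chain runs the other way from t_6 to t_13.
So the given relations leave the order of t_13 and t_6 undetermined.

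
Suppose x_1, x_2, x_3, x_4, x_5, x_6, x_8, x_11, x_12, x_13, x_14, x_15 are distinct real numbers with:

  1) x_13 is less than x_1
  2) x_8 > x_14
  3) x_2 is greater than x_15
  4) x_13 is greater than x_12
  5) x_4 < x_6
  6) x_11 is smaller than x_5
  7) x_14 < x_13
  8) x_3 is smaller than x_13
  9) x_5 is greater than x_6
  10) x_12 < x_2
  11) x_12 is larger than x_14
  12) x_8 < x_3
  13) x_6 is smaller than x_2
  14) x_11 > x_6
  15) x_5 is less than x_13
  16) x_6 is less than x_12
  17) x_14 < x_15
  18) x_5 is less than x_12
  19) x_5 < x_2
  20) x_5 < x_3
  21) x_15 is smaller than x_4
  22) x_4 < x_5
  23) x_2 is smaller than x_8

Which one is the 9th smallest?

Chaining the given pairs: x_14 < x_15 < x_4 < x_6 < x_11 < x_5 < x_12 < x_2 < x_8 < x_3 < x_13 < x_1.
Counting 9 from the smallest end gives x_8.

x_8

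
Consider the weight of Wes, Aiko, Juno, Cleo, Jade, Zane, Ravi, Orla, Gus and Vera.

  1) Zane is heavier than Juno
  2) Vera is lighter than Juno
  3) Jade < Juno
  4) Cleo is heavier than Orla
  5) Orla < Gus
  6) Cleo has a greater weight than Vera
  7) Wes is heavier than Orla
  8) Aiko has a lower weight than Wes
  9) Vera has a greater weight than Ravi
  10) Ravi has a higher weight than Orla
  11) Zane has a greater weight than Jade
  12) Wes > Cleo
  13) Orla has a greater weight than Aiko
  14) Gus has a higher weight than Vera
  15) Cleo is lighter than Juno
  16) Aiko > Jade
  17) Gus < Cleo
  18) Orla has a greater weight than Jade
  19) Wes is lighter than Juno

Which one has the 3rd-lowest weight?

The consecutive relations fix a unique order: Jade < Aiko < Orla < Ravi < Vera < Gus < Cleo < Wes < Juno < Zane.
The 3rd smallest is Orla.

Orla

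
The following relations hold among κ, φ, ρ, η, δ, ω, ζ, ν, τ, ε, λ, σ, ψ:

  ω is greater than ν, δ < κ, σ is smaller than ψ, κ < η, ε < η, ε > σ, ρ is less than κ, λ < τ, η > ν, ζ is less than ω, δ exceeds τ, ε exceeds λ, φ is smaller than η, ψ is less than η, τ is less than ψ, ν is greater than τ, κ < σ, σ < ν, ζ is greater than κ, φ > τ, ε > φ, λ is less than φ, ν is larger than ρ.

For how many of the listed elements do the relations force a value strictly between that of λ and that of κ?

2

The relations place λ below κ. An element lies strictly between them when it is forced above λ and also forced below κ.
Above λ: {τ, φ, δ, σ, ε, ψ, ν, ζ, η, ω}. Below κ: {τ, δ, ρ}.
Intersection: {τ, δ} — 2.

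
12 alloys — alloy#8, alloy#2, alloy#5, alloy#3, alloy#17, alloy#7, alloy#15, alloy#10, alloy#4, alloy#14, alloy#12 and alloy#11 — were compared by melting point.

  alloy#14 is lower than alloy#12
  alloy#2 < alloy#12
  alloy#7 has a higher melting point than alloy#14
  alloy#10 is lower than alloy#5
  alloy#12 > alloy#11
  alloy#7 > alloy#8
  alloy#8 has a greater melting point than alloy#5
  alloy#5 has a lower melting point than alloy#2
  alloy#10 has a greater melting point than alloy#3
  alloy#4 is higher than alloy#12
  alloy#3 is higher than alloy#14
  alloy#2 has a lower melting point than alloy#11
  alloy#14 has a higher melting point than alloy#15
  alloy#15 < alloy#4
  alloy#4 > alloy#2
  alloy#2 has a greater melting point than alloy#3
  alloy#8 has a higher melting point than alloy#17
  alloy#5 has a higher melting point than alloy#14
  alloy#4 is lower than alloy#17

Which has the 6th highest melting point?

Piecing the relations together gives one ordering: alloy#15 < alloy#14 < alloy#3 < alloy#10 < alloy#5 < alloy#2 < alloy#11 < alloy#12 < alloy#4 < alloy#17 < alloy#8 < alloy#7.
The 6th largest is alloy#11.

alloy#11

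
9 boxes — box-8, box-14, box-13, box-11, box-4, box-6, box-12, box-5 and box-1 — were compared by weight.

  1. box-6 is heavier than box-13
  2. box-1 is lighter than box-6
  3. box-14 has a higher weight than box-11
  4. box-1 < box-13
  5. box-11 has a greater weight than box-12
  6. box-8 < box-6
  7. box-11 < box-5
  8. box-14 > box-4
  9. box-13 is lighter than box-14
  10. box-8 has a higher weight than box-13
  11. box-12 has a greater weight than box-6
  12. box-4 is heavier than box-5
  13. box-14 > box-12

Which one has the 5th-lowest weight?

Piecing the relations together gives one ordering: box-1 < box-13 < box-8 < box-6 < box-12 < box-11 < box-5 < box-4 < box-14.
The 5th smallest is box-12.

box-12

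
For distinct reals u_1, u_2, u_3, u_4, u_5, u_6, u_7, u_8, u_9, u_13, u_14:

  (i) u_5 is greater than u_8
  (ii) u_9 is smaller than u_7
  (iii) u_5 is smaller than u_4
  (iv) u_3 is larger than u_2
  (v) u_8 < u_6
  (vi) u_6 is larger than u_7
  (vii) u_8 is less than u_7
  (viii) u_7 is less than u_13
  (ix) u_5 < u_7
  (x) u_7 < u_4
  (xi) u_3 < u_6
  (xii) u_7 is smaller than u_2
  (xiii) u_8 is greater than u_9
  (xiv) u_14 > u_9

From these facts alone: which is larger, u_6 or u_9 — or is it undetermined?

Chaining the given relations: u_9 < u_8 < u_7 < u_2 < u_3 < u_6.
So u_6 is larger.

u_6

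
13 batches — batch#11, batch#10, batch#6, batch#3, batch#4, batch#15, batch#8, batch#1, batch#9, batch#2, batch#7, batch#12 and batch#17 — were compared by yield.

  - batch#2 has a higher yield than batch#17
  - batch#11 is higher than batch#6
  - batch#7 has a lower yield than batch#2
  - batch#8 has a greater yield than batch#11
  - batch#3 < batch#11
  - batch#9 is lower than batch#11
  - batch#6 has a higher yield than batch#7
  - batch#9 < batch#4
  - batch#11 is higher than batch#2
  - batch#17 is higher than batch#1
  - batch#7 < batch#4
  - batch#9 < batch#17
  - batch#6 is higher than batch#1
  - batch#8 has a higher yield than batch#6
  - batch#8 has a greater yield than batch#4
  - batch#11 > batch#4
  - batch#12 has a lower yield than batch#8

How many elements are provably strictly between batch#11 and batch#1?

3

Chaining upward from batch#1 reaches: batch#6, batch#17, batch#2, batch#8.
Chaining downward from batch#11 reaches: batch#7, batch#9, batch#3, batch#6, batch#17, batch#4, batch#2.
Strictly between batch#1 and batch#11 are those in both lists: batch#6, batch#17, batch#2 — 3 elements.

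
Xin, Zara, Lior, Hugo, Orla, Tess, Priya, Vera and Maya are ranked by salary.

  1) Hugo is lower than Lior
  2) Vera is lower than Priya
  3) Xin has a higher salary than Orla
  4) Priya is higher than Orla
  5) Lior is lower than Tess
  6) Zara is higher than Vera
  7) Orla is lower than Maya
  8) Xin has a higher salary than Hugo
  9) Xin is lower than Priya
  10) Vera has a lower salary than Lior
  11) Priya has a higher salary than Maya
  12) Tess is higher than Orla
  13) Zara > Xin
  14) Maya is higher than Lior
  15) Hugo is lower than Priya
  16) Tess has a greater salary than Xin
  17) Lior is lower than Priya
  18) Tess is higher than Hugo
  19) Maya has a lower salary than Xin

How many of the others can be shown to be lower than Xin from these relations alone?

5

From Xin the given relations immediately reach Hugo, Orla, Maya.
From those, Lior — 4 in total.
From those, Vera — 5 in total.
No other element is forced below Xin by the given relations, so the count is 5.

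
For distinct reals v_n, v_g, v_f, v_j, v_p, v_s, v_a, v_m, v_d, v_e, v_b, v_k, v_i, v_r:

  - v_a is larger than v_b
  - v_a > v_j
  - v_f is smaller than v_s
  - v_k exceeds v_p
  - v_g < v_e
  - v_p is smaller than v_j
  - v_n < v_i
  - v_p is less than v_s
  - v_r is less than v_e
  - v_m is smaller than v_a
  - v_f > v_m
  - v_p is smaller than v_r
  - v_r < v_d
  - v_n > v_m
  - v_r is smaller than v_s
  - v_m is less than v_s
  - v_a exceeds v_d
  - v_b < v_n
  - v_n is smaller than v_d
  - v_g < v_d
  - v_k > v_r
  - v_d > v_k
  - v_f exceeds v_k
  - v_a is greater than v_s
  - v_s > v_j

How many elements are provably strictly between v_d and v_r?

Chaining upward from v_r reaches: v_k, v_f, v_e, v_s, v_a.
Chaining downward from v_d reaches: v_m, v_b, v_p, v_k, v_g, v_n.
Strictly between v_r and v_d are those in both lists: v_k — 1 element.

1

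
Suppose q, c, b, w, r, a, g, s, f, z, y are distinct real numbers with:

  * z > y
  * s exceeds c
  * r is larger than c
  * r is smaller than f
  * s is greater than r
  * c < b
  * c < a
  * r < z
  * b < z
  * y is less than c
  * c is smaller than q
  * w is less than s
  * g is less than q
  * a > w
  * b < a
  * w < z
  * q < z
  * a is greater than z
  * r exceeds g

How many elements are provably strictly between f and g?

The relations place g below f. An element lies strictly between them when it is forced above g and also forced below f.
Above g: {r, q, z, s, a}. Below f: {y, c, r}.
Intersection: {r} — 1.

1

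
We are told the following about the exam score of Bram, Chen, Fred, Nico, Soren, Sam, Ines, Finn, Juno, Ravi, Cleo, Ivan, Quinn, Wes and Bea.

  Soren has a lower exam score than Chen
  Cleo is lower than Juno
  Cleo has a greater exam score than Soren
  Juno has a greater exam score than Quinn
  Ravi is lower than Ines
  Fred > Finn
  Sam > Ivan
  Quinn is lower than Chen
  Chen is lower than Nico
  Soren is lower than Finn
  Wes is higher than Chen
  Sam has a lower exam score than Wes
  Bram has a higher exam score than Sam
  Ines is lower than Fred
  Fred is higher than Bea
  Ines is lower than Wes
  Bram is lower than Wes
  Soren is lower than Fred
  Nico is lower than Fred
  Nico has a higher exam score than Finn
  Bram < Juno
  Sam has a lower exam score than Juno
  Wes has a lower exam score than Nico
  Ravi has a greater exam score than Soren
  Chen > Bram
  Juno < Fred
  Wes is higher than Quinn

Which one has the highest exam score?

Fred

Soren is not greatest since Soren < Finn; Cleo is not greatest since Cleo < Juno; Finn is not greatest since Finn < Fred; Ivan is not greatest since Ivan < Sam; Sam is not greatest since Sam < Juno; Bram is not greatest since Bram < Chen; Ravi is not greatest since Ravi < Ines; Ines is not greatest since Ines < Wes; Quinn is not greatest since Quinn < Juno; Juno is not greatest since Juno < Fred; Chen is not greatest since Chen < Nico; Wes is not greatest since Wes < Nico; Nico is not greatest since Nico < Fred; Bea is not greatest since Bea < Fred.
Only Fred has nothing above it, so Fred is the highest exam score.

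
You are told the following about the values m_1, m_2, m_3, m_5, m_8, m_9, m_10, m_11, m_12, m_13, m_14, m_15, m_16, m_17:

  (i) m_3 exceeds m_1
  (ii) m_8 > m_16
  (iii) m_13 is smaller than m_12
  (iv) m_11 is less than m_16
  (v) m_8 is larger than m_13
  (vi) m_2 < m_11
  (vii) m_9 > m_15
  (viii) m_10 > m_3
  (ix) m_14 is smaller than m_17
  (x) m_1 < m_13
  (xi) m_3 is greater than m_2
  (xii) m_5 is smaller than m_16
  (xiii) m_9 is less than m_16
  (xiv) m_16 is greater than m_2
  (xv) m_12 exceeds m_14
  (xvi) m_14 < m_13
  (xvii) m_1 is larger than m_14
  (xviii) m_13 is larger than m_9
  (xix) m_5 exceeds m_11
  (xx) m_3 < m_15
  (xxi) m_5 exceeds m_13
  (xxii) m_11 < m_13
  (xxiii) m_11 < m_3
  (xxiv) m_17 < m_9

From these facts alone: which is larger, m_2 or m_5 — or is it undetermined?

m_2 < m_11 and m_11 < m_3 give m_2 < m_3.
With m_3 < m_15: m_2 < m_11 < m_3 < m_15.
Then m_15 < m_9 extends the chain to m_9.
With m_9 < m_13: m_2 < m_11 < m_3 < m_15 < m_9 < m_13.
Then m_13 < m_5 extends the chain to m_5.
So m_5 is larger.

m_5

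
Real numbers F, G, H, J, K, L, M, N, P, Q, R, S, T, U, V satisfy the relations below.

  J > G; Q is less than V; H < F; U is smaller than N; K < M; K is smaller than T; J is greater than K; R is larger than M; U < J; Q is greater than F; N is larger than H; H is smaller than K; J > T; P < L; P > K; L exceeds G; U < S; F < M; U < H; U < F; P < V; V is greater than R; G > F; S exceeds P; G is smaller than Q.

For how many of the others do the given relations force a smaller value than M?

4

The elements the relations force below M are U, H, K, F — no chain reaches any other.
That is 4.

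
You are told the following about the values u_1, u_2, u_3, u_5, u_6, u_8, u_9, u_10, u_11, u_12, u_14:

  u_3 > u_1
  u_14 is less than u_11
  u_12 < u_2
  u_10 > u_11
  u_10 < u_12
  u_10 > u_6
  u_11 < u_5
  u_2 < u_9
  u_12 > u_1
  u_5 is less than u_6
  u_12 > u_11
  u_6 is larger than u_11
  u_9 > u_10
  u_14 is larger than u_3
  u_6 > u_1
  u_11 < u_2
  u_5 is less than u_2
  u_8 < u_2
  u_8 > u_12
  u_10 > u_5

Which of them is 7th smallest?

Chaining the given pairs: u_1 < u_3 < u_14 < u_11 < u_5 < u_6 < u_10 < u_12 < u_8 < u_2 < u_9.
The 7th smallest is u_10.

u_10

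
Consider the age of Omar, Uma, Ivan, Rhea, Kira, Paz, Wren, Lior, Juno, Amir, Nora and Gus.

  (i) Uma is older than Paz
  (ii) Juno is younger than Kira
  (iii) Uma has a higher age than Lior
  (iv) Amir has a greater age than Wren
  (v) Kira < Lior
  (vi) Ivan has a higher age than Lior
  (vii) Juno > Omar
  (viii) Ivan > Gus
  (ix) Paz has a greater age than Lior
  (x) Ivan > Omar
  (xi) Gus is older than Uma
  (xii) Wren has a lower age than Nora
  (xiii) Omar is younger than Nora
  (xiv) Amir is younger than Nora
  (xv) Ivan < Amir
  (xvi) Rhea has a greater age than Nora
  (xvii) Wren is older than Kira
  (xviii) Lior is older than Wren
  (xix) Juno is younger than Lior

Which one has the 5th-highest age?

Gus

Piecing the relations together gives one ordering: Omar < Juno < Kira < Wren < Lior < Paz < Uma < Gus < Ivan < Amir < Nora < Rhea.
The 5th largest is Gus.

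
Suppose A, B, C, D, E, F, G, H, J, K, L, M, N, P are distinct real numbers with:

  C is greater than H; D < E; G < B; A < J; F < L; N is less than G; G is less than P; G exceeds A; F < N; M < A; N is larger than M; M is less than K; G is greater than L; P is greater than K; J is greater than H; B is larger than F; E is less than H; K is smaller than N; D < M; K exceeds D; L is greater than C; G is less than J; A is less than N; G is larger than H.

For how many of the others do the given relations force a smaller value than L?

5

Directly below L: F, C.
One step further: H (3 so far).
One step further: E (4 so far).
One step further: D (5 so far).
Nothing else is reachable below L; 5 in all.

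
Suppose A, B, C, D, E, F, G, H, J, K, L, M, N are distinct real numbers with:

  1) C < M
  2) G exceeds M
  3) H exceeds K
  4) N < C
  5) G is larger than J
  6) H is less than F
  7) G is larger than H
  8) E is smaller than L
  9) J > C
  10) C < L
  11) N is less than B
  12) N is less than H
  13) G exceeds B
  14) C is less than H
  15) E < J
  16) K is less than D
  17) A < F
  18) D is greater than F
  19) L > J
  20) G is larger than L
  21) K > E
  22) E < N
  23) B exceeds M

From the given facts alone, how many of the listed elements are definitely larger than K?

4

From K the given relations immediately reach H, D.
From those, F, G — 4 in total.
No other element is forced above K by the given relations, so the count is 4.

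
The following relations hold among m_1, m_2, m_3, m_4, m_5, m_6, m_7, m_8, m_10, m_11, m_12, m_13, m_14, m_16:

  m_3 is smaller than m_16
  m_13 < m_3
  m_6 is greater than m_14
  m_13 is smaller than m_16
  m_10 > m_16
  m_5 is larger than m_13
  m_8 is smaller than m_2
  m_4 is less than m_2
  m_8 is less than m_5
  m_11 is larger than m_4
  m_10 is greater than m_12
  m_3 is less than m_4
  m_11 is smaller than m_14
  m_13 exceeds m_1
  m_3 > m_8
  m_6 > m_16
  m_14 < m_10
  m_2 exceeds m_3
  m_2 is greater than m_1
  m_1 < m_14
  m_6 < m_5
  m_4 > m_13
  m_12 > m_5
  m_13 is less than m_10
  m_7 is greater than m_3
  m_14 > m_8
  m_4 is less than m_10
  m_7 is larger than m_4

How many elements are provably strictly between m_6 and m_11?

Chaining upward from m_11 reaches: m_14, m_5, m_12, m_10.
Chaining downward from m_6 reaches: m_1, m_13, m_8, m_3, m_4, m_16, m_14.
Strictly between m_11 and m_6 are those in both lists: m_14 — 1 element.

1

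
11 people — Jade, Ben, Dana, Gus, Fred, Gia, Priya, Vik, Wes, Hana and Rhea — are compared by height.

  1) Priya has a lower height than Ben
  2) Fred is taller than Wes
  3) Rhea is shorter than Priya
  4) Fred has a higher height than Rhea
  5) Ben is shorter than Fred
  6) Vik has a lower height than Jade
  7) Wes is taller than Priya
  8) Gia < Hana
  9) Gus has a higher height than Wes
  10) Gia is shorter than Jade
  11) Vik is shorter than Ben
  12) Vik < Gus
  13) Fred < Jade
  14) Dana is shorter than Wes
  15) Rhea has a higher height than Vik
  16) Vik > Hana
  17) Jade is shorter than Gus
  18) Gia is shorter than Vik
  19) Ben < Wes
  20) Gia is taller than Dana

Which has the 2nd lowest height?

Chaining the given pairs: Dana < Gia < Hana < Vik < Rhea < Priya < Ben < Wes < Fred < Jade < Gus.
Counting 2 from the smallest end gives Gia.

Gia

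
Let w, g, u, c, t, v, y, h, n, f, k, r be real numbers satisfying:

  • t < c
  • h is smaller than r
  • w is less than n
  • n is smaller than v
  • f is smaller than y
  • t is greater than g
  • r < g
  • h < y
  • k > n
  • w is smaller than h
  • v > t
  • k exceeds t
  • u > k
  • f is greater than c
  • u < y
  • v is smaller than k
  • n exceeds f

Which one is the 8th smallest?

n

Chaining the given pairs: w < h < r < g < t < c < f < n < v < k < u < y.
Counting 8 from the smallest end gives n.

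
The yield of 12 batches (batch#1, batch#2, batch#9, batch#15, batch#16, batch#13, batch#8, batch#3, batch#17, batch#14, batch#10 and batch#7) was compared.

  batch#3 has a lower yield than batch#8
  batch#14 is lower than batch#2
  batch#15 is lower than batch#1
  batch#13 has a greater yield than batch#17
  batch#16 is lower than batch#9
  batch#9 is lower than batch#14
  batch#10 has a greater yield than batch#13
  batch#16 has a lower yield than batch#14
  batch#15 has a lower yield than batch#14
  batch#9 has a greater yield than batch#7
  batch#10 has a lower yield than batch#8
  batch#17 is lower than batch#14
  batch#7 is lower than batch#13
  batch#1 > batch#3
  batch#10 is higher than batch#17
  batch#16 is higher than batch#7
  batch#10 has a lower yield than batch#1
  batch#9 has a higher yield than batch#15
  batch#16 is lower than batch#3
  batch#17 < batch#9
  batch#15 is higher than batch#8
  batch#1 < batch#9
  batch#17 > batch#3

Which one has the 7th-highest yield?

batch#10

The consecutive relations fix a unique order: batch#7 < batch#16 < batch#3 < batch#17 < batch#13 < batch#10 < batch#8 < batch#15 < batch#1 < batch#9 < batch#14 < batch#2.
The 7th largest is batch#10.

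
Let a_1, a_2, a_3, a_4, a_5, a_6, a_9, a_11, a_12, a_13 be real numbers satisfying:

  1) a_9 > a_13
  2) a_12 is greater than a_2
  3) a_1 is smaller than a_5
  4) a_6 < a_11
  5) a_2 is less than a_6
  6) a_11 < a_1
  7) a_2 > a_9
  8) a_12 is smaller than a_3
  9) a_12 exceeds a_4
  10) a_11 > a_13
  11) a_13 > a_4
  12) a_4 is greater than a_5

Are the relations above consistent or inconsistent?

Chaining the given relations yields a_13 < a_9 < a_2 < a_6 < a_11 < a_1 < a_5 < a_4, so a_13 < a_4. But one relation states a_4 < a_13. These cannot both hold.

inconsistent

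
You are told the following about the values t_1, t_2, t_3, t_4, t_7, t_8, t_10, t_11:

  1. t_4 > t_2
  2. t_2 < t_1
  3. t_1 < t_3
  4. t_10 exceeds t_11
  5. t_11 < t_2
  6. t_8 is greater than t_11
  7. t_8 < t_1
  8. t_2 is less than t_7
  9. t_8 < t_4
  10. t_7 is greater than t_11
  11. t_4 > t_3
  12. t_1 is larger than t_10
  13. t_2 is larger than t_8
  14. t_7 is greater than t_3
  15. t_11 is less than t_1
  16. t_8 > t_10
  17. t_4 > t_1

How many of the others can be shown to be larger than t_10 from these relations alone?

The elements the relations force above t_10 are t_8, t_2, t_1, t_3, t_4, t_7 — no chain reaches any other.
That is 6.

6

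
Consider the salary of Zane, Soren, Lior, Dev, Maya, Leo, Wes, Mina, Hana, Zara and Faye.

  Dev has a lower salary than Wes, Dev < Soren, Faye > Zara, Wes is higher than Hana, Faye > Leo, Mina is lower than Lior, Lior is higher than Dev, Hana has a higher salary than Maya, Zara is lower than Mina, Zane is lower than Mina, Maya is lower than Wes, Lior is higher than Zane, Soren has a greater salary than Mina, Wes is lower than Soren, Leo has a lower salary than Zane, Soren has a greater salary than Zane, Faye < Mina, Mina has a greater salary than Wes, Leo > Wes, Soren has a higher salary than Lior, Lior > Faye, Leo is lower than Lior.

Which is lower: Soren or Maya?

The relevant relations are Maya < Wes; Wes < Leo; Leo < Zane; Zane < Mina; Mina < Lior; Lior < Soren.
Chaining these gives Maya < Wes < Leo < Zane < Mina < Lior < Soren.
So Maya < Soren; Maya is the lower of the two.

Maya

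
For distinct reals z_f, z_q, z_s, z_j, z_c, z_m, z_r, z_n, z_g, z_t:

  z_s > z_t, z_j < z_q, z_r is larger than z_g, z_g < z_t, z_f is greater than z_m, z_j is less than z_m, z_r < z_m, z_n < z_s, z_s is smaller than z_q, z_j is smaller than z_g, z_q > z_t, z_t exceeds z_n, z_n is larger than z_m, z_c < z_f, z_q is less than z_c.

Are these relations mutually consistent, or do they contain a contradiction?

The single ordering z_j < z_g < z_r < z_m < z_n < z_t < z_s < z_q < z_c < z_f satisfies every listed relation, so no contradiction arises.

consistent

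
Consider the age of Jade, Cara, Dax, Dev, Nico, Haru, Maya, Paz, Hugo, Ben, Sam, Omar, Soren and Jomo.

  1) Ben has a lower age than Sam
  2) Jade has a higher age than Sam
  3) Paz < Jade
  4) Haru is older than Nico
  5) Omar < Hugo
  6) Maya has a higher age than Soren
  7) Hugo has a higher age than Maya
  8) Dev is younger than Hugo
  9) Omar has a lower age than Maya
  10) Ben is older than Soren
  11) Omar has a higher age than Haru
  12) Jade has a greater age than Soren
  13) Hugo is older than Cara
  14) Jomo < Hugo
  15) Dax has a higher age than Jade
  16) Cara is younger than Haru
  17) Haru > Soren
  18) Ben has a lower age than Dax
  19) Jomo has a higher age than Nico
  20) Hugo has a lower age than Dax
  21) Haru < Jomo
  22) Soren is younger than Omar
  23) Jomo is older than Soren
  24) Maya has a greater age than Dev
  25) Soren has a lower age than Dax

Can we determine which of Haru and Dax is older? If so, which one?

Haru < Omar and Omar < Maya give Haru < Maya.
With Maya < Hugo: Haru < Omar < Maya < Hugo.
With Hugo < Dax: Haru < Omar < Maya < Hugo < Dax.
So Dax is older.

Dax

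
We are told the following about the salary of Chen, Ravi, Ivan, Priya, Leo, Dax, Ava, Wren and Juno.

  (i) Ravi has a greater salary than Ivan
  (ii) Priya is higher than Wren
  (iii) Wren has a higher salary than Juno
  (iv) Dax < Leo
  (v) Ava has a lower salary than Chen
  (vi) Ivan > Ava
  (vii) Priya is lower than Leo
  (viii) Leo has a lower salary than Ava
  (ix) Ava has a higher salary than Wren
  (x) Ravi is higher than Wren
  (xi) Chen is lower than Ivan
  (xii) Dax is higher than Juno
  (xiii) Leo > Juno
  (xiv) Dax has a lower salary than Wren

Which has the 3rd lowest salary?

Wren

Piecing the relations together gives one ordering: Juno < Dax < Wren < Priya < Leo < Ava < Chen < Ivan < Ravi.
The 3rd smallest is Wren.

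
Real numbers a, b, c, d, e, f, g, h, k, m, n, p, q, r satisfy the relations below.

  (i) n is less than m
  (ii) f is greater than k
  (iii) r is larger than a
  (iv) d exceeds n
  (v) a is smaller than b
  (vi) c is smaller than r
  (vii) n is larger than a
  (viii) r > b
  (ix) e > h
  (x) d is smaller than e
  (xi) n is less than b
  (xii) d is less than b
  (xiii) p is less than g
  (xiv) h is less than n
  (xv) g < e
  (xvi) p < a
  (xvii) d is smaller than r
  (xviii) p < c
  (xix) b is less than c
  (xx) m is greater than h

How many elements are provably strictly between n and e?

The relations place n below e. An element lies strictly between them when it is forced above n and also forced below e.
Above n: {d, b, m, c, r}. Below e: {h, p, a, d, g}.
Intersection: {d} — 1.

1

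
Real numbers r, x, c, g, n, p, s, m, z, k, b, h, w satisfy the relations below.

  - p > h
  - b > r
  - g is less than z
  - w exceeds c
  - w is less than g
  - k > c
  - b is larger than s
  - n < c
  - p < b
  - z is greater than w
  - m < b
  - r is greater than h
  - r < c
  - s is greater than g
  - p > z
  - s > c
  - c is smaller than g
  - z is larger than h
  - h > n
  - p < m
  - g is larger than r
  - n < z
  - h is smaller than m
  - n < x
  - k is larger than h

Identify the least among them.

h is not least since n < h; r is not least since h < r; x is not least since n < x; c is not least since r < c; w is not least since c < w; g is not least since c < g; s is not least since g < s; z is not least since n < z; p is not least since z < p; m is not least since p < m; k is not least since c < k; b is not least since m < b.
Only n has nothing below it, so n is the least.

n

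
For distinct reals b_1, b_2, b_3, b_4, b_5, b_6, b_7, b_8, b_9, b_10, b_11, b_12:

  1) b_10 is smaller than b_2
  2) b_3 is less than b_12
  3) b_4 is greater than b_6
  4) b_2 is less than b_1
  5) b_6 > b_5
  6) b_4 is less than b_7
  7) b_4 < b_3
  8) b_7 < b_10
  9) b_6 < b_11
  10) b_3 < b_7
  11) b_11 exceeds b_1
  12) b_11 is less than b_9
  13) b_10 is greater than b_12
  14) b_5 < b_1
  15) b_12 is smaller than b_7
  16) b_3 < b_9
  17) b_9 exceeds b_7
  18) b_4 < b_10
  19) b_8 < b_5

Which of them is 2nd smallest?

Piecing the relations together gives one ordering: b_8 < b_5 < b_6 < b_4 < b_3 < b_12 < b_7 < b_10 < b_2 < b_1 < b_11 < b_9.
Counting 2 from the smallest end gives b_5.

b_5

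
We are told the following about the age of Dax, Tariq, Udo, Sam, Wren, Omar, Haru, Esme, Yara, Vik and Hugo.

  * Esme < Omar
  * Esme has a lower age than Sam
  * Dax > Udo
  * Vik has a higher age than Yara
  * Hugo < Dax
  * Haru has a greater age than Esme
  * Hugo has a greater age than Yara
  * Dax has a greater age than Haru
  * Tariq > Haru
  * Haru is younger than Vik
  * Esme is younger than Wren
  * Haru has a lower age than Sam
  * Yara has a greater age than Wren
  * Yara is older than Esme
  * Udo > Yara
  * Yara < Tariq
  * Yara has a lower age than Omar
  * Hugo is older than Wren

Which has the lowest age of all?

Esme

Chaining upward from Esme: directly above it, Wren, Yara, Haru, Sam, Omar; then Udo, Hugo, Dax, Tariq, Vik.
That covers every other element, and nothing is given below Esme, so Esme is the lowest age.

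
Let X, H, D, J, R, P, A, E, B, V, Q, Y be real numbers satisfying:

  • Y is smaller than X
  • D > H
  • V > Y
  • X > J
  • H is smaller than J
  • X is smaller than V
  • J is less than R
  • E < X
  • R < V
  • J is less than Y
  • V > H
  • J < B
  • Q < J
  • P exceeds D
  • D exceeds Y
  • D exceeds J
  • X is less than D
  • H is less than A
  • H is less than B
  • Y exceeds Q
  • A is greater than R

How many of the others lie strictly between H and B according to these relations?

Chaining upward from H reaches: J, R, Y, X, A, D, P, V.
Chaining downward from B reaches: Q, J.
Strictly between H and B are those in both lists: J — 1 element.

1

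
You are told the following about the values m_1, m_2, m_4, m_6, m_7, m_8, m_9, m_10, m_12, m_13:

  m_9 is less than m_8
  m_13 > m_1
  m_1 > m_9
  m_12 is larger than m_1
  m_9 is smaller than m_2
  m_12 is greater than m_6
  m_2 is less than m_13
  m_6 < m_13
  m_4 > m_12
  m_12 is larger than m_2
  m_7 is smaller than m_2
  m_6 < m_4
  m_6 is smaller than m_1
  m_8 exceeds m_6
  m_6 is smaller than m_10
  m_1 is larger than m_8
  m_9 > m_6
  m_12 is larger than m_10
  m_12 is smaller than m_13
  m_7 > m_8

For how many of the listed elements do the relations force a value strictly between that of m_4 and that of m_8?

4

Chaining upward from m_8 reaches: m_7, m_1, m_2, m_12, m_13.
Chaining downward from m_4 reaches: m_6, m_9, m_7, m_1, m_10, m_2, m_12.
Strictly between m_8 and m_4 are those in both lists: m_7, m_1, m_2, m_12 — 4 elements.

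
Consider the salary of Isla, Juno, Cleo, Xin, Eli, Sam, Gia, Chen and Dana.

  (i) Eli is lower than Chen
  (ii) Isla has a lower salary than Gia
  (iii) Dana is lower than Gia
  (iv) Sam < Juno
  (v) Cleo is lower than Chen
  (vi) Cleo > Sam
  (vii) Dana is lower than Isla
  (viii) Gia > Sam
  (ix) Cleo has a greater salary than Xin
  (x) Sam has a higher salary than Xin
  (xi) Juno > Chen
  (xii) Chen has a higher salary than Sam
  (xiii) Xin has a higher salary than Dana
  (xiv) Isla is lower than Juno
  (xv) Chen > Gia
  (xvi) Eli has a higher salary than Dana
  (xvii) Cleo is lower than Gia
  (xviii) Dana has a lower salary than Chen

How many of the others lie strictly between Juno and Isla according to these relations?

The relations place Isla below Juno. An element lies strictly between them when it is forced above Isla and also forced below Juno.
Above Isla: {Gia, Chen}. Below Juno: {Dana, Xin, Sam, Cleo, Gia, Eli, Chen}.
Intersection: {Gia, Chen} — 2.

2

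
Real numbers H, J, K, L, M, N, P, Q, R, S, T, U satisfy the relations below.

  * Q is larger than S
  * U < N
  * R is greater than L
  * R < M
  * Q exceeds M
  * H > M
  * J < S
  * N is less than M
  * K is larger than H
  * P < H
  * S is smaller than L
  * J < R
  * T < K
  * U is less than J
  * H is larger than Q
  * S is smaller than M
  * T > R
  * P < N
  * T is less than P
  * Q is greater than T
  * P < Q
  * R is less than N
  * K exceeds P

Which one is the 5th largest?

N

The consecutive relations fix a unique order: U < J < S < L < R < T < P < N < M < Q < H < K.
Counting 5 from the largest end gives N.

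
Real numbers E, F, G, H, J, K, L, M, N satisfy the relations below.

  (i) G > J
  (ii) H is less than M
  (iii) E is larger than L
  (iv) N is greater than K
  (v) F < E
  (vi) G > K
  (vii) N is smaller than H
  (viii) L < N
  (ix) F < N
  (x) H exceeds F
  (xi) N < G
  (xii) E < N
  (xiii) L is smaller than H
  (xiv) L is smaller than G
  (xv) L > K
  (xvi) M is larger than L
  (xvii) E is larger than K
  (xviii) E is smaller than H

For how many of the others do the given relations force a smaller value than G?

6

The elements the relations force below G are K, L, J, F, E, N — no chain reaches any other.
That is 6.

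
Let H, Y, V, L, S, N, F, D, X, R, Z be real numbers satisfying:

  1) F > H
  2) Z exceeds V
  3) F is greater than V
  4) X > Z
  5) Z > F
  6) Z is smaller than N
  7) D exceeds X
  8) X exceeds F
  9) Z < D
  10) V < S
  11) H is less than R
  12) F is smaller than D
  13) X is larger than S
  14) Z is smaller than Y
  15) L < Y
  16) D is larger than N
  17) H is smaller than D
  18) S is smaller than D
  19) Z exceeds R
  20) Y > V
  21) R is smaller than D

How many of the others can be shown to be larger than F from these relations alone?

The elements the relations force above F are Z, Y, X, N, D — no chain reaches any other.
That is 5.

5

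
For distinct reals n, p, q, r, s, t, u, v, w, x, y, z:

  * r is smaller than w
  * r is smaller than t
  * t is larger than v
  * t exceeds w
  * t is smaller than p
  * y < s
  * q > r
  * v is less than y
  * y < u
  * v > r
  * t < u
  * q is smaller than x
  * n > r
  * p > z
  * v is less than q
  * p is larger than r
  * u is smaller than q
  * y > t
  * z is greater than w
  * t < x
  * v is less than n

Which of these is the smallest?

Chaining upward from r: directly above it, v, w, n, t, q, p; then y, u, z, x; then s.
That covers every other element, and nothing is given below r, so r is the smallest.

r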